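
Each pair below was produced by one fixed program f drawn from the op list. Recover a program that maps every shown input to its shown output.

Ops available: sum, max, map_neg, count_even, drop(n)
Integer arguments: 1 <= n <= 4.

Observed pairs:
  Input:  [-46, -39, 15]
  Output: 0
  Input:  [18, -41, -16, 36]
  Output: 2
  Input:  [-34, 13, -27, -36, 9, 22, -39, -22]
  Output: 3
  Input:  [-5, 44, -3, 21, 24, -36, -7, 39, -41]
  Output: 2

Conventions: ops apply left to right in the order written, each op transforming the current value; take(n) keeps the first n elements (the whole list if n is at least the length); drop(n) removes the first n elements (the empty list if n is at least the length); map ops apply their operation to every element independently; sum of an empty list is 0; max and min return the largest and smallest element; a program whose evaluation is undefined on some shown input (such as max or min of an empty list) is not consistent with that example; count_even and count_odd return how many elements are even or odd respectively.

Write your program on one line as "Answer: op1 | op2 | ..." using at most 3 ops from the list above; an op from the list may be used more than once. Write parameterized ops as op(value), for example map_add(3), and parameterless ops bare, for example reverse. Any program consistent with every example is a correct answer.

drop(2) | count_even

Check, running the answer program on each example:
  [-46, -39, 15] -> [15] -> 0
  [18, -41, -16, 36] -> [-16, 36] -> 2
  [-34, 13, -27, -36, 9, 22, -39, -22] -> [-27, -36, 9, 22, -39, -22] -> 3
  [-5, 44, -3, 21, 24, -36, -7, 39, -41] -> [-3, 21, 24, -36, -7, 39, -41] -> 2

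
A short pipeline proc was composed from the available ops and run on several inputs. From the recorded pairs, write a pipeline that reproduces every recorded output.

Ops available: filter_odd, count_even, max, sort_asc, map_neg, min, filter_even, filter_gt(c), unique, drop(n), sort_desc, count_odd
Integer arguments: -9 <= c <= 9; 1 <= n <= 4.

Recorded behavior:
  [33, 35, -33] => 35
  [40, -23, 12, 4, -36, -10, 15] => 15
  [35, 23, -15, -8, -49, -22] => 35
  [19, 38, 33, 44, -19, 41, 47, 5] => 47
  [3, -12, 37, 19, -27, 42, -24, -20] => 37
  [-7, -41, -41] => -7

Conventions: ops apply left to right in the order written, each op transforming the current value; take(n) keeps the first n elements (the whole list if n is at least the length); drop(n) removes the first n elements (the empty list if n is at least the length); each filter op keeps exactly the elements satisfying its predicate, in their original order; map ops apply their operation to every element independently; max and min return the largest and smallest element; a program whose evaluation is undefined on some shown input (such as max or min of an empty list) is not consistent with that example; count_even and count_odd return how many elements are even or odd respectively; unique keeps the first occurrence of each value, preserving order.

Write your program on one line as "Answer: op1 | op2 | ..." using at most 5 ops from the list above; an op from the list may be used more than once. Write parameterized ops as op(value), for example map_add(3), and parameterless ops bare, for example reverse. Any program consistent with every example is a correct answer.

filter_odd | sort_desc | unique | max

Check, running the answer program on each example:
  [33, 35, -33] -> [33, 35, -33] -> [35, 33, -33] -> [35, 33, -33] -> 35
  [40, -23, 12, 4, -36, -10, 15] -> [-23, 15] -> [15, -23] -> [15, -23] -> 15
  [35, 23, -15, -8, -49, -22] -> [35, 23, -15, -49] -> [35, 23, -15, -49] -> [35, 23, -15, -49] -> 35
  [19, 38, 33, 44, -19, 41, 47, 5] -> [19, 33, -19, 41, 47, 5] -> [47, 41, 33, 19, 5, -19] -> [47, 41, 33, 19, 5, -19] -> 47
  [3, -12, 37, 19, -27, 42, -24, -20] -> [3, 37, 19, -27] -> [37, 19, 3, -27] -> [37, 19, 3, -27] -> 37
  [-7, -41, -41] -> [-7, -41, -41] -> [-7, -41, -41] -> [-7, -41] -> -7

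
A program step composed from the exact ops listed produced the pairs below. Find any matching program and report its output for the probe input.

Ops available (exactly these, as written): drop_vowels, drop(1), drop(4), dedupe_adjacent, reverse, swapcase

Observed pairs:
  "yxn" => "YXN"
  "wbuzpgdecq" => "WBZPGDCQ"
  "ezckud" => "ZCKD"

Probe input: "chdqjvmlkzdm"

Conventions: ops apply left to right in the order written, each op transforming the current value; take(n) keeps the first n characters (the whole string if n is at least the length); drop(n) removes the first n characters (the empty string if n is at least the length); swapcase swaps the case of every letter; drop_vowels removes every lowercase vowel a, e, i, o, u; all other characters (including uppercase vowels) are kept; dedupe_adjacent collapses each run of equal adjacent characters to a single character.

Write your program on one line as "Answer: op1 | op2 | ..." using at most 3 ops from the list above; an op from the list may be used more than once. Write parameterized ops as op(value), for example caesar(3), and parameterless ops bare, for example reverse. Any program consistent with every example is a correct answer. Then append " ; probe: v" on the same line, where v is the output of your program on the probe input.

drop_vowels | swapcase ; probe: "CHDQJVMLKZDM"

Check, running the answer program on each example:
  "yxn" -> "yxn" -> "YXN"
  "wbuzpgdecq" -> "wbzpgdcq" -> "WBZPGDCQ"
  "ezckud" -> "zckd" -> "ZCKD"
  probe: "chdqjvmlkzdm" -> "chdqjvmlkzdm" -> "CHDQJVMLKZDM"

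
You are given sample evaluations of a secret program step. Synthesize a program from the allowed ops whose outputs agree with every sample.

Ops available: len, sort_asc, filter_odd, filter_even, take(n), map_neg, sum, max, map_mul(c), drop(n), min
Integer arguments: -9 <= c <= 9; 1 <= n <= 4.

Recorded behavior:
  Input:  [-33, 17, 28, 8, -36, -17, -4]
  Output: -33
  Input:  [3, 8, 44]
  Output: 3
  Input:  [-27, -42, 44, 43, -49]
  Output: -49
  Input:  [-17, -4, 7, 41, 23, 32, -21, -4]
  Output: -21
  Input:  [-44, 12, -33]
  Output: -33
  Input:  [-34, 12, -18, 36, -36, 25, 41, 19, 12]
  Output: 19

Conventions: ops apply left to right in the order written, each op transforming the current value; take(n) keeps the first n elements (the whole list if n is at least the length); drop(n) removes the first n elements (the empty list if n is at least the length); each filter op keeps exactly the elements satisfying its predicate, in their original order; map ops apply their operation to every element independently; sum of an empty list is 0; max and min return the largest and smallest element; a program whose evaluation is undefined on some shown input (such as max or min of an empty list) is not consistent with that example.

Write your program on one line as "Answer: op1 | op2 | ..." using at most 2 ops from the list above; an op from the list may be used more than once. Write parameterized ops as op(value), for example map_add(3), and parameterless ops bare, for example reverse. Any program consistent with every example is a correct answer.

filter_odd | min

Check, running the answer program on each example:
  [-33, 17, 28, 8, -36, -17, -4] -> [-33, 17, -17] -> -33
  [3, 8, 44] -> [3] -> 3
  [-27, -42, 44, 43, -49] -> [-27, 43, -49] -> -49
  [-17, -4, 7, 41, 23, 32, -21, -4] -> [-17, 7, 41, 23, -21] -> -21
  [-44, 12, -33] -> [-33] -> -33
  [-34, 12, -18, 36, -36, 25, 41, 19, 12] -> [25, 41, 19] -> 19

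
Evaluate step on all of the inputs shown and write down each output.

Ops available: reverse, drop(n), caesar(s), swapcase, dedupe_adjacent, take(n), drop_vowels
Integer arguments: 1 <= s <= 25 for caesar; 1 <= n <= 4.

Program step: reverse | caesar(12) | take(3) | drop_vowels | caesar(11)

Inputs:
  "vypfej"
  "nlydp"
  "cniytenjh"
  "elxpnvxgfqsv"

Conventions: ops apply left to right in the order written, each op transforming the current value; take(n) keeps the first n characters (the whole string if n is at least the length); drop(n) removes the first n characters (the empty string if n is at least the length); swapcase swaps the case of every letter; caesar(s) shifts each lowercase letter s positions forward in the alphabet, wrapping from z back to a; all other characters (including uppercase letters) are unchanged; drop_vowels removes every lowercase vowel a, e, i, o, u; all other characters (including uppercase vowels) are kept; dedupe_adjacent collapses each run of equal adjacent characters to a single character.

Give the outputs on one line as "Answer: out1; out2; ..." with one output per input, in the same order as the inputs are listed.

Execution, op by op:
  "vypfej" -> "jefpyv" -> "vqrbkh" -> "vqr" -> "vqr" -> "gbc"
  "nlydp" -> "pdyln" -> "bpkxz" -> "bpk" -> "bpk" -> "mav"
  "cniytenjh" -> "hjnetyinc" -> "tvzqfkuzo" -> "tvz" -> "tvz" -> "egk"
  "elxpnvxgfqsv" -> "vsqfgxvnpxle" -> "hecrsjhzbjxq" -> "hec" -> "hc" -> "sn"

"gbc"; "mav"; "egk"; "sn"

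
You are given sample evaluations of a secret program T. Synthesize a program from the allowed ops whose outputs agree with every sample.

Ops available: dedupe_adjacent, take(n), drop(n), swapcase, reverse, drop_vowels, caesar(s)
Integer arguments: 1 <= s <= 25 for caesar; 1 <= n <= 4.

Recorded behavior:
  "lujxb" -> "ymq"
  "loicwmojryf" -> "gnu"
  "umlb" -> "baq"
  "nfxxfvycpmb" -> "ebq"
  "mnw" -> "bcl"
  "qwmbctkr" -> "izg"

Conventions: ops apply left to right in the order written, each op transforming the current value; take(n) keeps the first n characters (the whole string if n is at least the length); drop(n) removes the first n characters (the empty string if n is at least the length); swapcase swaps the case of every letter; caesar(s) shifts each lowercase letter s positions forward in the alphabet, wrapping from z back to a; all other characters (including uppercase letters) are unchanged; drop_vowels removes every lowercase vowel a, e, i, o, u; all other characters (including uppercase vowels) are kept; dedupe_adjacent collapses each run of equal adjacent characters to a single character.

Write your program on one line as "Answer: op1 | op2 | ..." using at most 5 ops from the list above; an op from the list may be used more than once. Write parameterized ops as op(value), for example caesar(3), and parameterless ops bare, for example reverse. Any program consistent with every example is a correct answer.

reverse | dedupe_adjacent | take(3) | reverse | caesar(15)

Check, running the answer program on each example:
  "lujxb" -> "bxjul" -> "bxjul" -> "bxj" -> "jxb" -> "ymq"
  "loicwmojryf" -> "fyrjomwciol" -> "fyrjomwciol" -> "fyr" -> "ryf" -> "gnu"
  "umlb" -> "blmu" -> "blmu" -> "blm" -> "mlb" -> "baq"
  "nfxxfvycpmb" -> "bmpcyvfxxfn" -> "bmpcyvfxfn" -> "bmp" -> "pmb" -> "ebq"
  "mnw" -> "wnm" -> "wnm" -> "wnm" -> "mnw" -> "bcl"
  "qwmbctkr" -> "rktcbmwq" -> "rktcbmwq" -> "rkt" -> "tkr" -> "izg"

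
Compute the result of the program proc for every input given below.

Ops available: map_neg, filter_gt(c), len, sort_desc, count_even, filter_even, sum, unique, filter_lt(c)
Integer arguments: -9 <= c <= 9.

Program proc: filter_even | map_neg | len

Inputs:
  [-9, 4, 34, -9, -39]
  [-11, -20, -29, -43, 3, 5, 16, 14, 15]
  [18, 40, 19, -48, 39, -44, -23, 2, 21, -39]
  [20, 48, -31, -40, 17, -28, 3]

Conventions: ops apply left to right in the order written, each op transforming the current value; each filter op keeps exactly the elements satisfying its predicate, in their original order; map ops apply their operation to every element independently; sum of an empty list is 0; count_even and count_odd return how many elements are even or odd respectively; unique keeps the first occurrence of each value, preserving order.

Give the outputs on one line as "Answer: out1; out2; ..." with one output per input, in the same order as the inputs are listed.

Execution, op by op:
  [-9, 4, 34, -9, -39] -> [4, 34] -> [-4, -34] -> 2
  [-11, -20, -29, -43, 3, 5, 16, 14, 15] -> [-20, 16, 14] -> [20, -16, -14] -> 3
  [18, 40, 19, -48, 39, -44, -23, 2, 21, -39] -> [18, 40, -48, -44, 2] -> [-18, -40, 48, 44, -2] -> 5
  [20, 48, -31, -40, 17, -28, 3] -> [20, 48, -40, -28] -> [-20, -48, 40, 28] -> 4

2; 3; 5; 4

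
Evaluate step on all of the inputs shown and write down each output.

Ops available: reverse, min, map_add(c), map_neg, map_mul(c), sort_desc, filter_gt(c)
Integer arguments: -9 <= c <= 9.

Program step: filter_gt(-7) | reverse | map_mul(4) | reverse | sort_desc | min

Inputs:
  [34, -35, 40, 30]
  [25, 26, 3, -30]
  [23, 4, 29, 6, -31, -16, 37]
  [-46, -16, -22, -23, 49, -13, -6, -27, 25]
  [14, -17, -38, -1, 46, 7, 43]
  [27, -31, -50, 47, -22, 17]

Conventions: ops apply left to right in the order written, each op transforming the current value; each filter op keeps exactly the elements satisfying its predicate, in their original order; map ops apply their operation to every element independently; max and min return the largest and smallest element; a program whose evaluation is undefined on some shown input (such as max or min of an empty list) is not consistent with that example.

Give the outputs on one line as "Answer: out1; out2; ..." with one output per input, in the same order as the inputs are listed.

Execution, op by op:
  [34, -35, 40, 30] -> [34, 40, 30] -> [30, 40, 34] -> [120, 160, 136] -> [136, 160, 120] -> [160, 136, 120] -> 120
  [25, 26, 3, -30] -> [25, 26, 3] -> [3, 26, 25] -> [12, 104, 100] -> [100, 104, 12] -> [104, 100, 12] -> 12
  [23, 4, 29, 6, -31, -16, 37] -> [23, 4, 29, 6, 37] -> [37, 6, 29, 4, 23] -> [148, 24, 116, 16, 92] -> [92, 16, 116, 24, 148] -> [148, 116, 92, 24, 16] -> 16
  [-46, -16, -22, -23, 49, -13, -6, -27, 25] -> [49, -6, 25] -> [25, -6, 49] -> [100, -24, 196] -> [196, -24, 100] -> [196, 100, -24] -> -24
  [14, -17, -38, -1, 46, 7, 43] -> [14, -1, 46, 7, 43] -> [43, 7, 46, -1, 14] -> [172, 28, 184, -4, 56] -> [56, -4, 184, 28, 172] -> [184, 172, 56, 28, -4] -> -4
  [27, -31, -50, 47, -22, 17] -> [27, 47, 17] -> [17, 47, 27] -> [68, 188, 108] -> [108, 188, 68] -> [188, 108, 68] -> 68

120; 12; 16; -24; -4; 68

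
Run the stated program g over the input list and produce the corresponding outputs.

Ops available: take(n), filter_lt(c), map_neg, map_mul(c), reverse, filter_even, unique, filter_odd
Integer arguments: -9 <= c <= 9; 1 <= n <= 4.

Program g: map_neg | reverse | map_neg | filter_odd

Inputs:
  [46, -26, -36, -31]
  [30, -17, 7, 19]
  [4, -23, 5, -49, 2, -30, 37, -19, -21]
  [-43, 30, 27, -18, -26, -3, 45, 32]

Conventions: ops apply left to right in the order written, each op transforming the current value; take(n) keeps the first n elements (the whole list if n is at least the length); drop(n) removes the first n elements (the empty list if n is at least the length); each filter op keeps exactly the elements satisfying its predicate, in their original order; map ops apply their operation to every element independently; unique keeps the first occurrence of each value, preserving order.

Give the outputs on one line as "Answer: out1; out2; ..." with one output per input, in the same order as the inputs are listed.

[-31]; [19, 7, -17]; [-21, -19, 37, -49, 5, -23]; [45, -3, 27, -43]

Execution, op by op:
  [46, -26, -36, -31] -> [-46, 26, 36, 31] -> [31, 36, 26, -46] -> [-31, -36, -26, 46] -> [-31]
  [30, -17, 7, 19] -> [-30, 17, -7, -19] -> [-19, -7, 17, -30] -> [19, 7, -17, 30] -> [19, 7, -17]
  [4, -23, 5, -49, 2, -30, 37, -19, -21] -> [-4, 23, -5, 49, -2, 30, -37, 19, 21] -> [21, 19, -37, 30, -2, 49, -5, 23, -4] -> [-21, -19, 37, -30, 2, -49, 5, -23, 4] -> [-21, -19, 37, -49, 5, -23]
  [-43, 30, 27, -18, -26, -3, 45, 32] -> [43, -30, -27, 18, 26, 3, -45, -32] -> [-32, -45, 3, 26, 18, -27, -30, 43] -> [32, 45, -3, -26, -18, 27, 30, -43] -> [45, -3, 27, -43]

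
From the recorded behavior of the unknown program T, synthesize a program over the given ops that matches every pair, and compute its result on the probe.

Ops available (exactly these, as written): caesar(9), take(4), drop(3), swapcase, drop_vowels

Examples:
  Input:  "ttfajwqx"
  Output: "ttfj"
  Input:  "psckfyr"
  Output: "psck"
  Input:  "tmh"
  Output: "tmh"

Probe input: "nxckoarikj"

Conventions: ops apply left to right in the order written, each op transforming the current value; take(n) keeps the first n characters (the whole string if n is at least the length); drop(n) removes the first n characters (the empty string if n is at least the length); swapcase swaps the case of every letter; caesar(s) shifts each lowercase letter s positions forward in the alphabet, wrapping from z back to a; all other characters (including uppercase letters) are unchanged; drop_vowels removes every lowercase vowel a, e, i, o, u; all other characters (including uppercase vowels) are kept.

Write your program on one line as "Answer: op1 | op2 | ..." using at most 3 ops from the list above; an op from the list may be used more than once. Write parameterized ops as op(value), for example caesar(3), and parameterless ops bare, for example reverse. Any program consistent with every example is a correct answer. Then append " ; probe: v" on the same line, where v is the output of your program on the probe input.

drop_vowels | take(4) ; probe: "nxck"

Check, running the answer program on each example:
  "ttfajwqx" -> "ttfjwqx" -> "ttfj"
  "psckfyr" -> "psckfyr" -> "psck"
  "tmh" -> "tmh" -> "tmh"
  probe: "nxckoarikj" -> "nxckrkj" -> "nxck"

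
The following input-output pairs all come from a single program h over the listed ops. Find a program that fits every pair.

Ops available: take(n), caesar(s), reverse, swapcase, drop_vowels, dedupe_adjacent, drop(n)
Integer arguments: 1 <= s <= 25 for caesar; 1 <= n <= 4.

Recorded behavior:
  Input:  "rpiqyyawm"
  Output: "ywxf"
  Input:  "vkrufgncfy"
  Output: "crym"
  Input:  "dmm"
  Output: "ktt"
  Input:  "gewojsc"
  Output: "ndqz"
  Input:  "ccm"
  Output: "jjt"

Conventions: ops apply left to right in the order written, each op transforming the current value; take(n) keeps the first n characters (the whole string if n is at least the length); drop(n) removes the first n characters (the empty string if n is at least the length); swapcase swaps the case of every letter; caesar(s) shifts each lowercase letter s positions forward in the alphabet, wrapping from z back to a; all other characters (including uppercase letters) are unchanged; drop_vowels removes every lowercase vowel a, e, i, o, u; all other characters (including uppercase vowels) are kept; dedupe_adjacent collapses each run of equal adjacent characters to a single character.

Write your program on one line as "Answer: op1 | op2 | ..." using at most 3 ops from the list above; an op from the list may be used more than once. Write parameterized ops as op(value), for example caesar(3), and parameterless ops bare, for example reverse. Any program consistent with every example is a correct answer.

drop_vowels | caesar(7) | take(4)

Check, running the answer program on each example:
  "rpiqyyawm" -> "rpqyywm" -> "ywxffdt" -> "ywxf"
  "vkrufgncfy" -> "vkrfgncfy" -> "crymnujmf" -> "crym"
  "dmm" -> "dmm" -> "ktt" -> "ktt"
  "gewojsc" -> "gwjsc" -> "ndqzj" -> "ndqz"
  "ccm" -> "ccm" -> "jjt" -> "jjt"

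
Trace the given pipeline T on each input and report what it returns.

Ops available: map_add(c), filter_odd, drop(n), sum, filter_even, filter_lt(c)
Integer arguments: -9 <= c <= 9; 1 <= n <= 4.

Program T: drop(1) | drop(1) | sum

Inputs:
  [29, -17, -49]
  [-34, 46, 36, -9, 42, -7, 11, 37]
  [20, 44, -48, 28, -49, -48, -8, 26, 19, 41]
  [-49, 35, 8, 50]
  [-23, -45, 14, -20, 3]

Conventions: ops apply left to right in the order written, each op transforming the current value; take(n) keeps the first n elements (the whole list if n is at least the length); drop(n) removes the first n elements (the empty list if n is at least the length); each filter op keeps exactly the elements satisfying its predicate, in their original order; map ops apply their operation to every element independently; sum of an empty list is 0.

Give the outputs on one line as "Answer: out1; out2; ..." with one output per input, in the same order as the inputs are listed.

Execution, op by op:
  [29, -17, -49] -> [-17, -49] -> [-49] -> -49
  [-34, 46, 36, -9, 42, -7, 11, 37] -> [46, 36, -9, 42, -7, 11, 37] -> [36, -9, 42, -7, 11, 37] -> 110
  [20, 44, -48, 28, -49, -48, -8, 26, 19, 41] -> [44, -48, 28, -49, -48, -8, 26, 19, 41] -> [-48, 28, -49, -48, -8, 26, 19, 41] -> -39
  [-49, 35, 8, 50] -> [35, 8, 50] -> [8, 50] -> 58
  [-23, -45, 14, -20, 3] -> [-45, 14, -20, 3] -> [14, -20, 3] -> -3

-49; 110; -39; 58; -3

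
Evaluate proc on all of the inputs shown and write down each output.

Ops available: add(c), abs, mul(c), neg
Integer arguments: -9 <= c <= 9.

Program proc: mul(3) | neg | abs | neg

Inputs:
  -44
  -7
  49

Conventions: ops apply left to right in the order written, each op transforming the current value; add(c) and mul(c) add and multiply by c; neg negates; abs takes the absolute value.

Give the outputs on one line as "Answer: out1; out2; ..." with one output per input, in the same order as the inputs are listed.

-132; -21; -147

Execution, op by op:
  -44 -> -132 -> 132 -> 132 -> -132
  -7 -> -21 -> 21 -> 21 -> -21
  49 -> 147 -> -147 -> 147 -> -147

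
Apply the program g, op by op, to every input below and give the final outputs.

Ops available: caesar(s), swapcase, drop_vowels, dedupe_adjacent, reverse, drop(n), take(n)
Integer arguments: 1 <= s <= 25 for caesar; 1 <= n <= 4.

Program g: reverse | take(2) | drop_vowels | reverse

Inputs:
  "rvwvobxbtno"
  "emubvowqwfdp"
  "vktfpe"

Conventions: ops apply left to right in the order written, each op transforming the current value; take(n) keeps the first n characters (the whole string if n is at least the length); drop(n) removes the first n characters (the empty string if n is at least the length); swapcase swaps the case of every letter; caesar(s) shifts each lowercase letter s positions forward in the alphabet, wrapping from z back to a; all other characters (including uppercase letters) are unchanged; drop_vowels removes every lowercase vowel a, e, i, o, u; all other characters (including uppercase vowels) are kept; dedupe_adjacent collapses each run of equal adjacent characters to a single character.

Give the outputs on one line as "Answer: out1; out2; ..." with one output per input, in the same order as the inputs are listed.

"n"; "dp"; "p"

Execution, op by op:
  "rvwvobxbtno" -> "ontbxbovwvr" -> "on" -> "n" -> "n"
  "emubvowqwfdp" -> "pdfwqwovbume" -> "pd" -> "pd" -> "dp"
  "vktfpe" -> "epftkv" -> "ep" -> "p" -> "p"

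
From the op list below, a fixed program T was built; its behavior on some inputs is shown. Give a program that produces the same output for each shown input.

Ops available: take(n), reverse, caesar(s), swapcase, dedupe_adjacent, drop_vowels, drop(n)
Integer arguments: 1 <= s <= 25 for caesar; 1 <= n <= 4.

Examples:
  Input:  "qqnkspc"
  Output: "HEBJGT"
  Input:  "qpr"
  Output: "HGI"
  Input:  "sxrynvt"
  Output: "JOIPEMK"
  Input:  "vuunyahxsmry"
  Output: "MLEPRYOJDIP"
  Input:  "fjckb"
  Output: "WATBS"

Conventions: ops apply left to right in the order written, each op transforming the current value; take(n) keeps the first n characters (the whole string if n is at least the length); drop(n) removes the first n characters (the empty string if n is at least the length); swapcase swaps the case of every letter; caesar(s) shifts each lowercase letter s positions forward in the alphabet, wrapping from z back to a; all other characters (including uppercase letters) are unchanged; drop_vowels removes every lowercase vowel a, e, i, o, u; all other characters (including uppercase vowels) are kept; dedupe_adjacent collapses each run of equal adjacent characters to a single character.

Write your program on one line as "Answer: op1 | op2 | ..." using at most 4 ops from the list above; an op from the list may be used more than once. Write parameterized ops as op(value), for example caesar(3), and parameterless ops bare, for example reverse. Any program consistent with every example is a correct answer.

dedupe_adjacent | caesar(17) | swapcase

Check, running the answer program on each example:
  "qqnkspc" -> "qnkspc" -> "hebjgt" -> "HEBJGT"
  "qpr" -> "qpr" -> "hgi" -> "HGI"
  "sxrynvt" -> "sxrynvt" -> "joipemk" -> "JOIPEMK"
  "vuunyahxsmry" -> "vunyahxsmry" -> "mlepryojdip" -> "MLEPRYOJDIP"
  "fjckb" -> "fjckb" -> "watbs" -> "WATBS"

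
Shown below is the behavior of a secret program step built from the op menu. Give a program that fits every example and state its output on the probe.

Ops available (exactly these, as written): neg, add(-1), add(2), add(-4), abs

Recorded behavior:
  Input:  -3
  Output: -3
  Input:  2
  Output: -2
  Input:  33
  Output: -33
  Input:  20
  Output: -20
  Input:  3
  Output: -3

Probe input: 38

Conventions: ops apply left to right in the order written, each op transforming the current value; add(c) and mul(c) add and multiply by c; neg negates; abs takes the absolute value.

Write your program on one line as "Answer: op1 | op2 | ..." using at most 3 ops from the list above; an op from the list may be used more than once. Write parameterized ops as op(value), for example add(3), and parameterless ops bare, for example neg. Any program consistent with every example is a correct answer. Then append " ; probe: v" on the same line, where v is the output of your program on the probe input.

abs | neg ; probe: -38

Check, running the answer program on each example:
  -3 -> 3 -> -3
  2 -> 2 -> -2
  33 -> 33 -> -33
  20 -> 20 -> -20
  3 -> 3 -> -3
  probe: 38 -> 38 -> -38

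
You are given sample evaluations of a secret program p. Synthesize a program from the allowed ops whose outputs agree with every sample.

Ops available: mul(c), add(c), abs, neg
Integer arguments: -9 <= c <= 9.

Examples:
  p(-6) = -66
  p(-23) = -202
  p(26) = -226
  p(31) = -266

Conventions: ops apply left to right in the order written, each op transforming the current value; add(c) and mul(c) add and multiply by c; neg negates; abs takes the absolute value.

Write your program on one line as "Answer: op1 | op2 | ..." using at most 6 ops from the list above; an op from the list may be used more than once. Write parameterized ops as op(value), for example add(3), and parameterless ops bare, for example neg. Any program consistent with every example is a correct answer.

abs | add(3) | mul(-8) | add(7) | add(-1)

Check, running the answer program on each example:
  -6 -> 6 -> 9 -> -72 -> -65 -> -66
  -23 -> 23 -> 26 -> -208 -> -201 -> -202
  26 -> 26 -> 29 -> -232 -> -225 -> -226
  31 -> 31 -> 34 -> -272 -> -265 -> -266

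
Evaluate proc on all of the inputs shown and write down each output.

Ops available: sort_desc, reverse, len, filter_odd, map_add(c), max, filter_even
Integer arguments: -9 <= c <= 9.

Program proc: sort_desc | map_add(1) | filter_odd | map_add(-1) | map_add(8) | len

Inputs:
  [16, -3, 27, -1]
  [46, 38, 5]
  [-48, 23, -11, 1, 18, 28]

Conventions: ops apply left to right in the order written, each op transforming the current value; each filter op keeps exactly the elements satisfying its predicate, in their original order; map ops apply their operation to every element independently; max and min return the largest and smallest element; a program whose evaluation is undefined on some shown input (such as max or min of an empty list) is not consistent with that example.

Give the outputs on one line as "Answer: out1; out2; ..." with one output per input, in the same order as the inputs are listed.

Execution, op by op:
  [16, -3, 27, -1] -> [27, 16, -1, -3] -> [28, 17, 0, -2] -> [17] -> [16] -> [24] -> 1
  [46, 38, 5] -> [46, 38, 5] -> [47, 39, 6] -> [47, 39] -> [46, 38] -> [54, 46] -> 2
  [-48, 23, -11, 1, 18, 28] -> [28, 23, 18, 1, -11, -48] -> [29, 24, 19, 2, -10, -47] -> [29, 19, -47] -> [28, 18, -48] -> [36, 26, -40] -> 3

1; 2; 3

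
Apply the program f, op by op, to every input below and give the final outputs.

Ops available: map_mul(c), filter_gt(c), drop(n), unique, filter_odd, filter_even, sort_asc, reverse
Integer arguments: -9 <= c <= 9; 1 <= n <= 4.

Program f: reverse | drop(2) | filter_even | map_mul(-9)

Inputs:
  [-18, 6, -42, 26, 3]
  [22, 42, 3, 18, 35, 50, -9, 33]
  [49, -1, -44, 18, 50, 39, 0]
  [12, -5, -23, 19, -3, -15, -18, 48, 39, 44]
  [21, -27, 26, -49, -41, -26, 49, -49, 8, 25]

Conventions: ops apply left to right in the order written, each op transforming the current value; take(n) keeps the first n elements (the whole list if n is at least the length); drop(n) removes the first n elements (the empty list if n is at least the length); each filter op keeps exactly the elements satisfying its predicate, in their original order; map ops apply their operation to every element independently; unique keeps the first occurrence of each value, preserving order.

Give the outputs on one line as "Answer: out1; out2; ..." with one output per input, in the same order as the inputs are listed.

Execution, op by op:
  [-18, 6, -42, 26, 3] -> [3, 26, -42, 6, -18] -> [-42, 6, -18] -> [-42, 6, -18] -> [378, -54, 162]
  [22, 42, 3, 18, 35, 50, -9, 33] -> [33, -9, 50, 35, 18, 3, 42, 22] -> [50, 35, 18, 3, 42, 22] -> [50, 18, 42, 22] -> [-450, -162, -378, -198]
  [49, -1, -44, 18, 50, 39, 0] -> [0, 39, 50, 18, -44, -1, 49] -> [50, 18, -44, -1, 49] -> [50, 18, -44] -> [-450, -162, 396]
  [12, -5, -23, 19, -3, -15, -18, 48, 39, 44] -> [44, 39, 48, -18, -15, -3, 19, -23, -5, 12] -> [48, -18, -15, -3, 19, -23, -5, 12] -> [48, -18, 12] -> [-432, 162, -108]
  [21, -27, 26, -49, -41, -26, 49, -49, 8, 25] -> [25, 8, -49, 49, -26, -41, -49, 26, -27, 21] -> [-49, 49, -26, -41, -49, 26, -27, 21] -> [-26, 26] -> [234, -234]

[378, -54, 162]; [-450, -162, -378, -198]; [-450, -162, 396]; [-432, 162, -108]; [234, -234]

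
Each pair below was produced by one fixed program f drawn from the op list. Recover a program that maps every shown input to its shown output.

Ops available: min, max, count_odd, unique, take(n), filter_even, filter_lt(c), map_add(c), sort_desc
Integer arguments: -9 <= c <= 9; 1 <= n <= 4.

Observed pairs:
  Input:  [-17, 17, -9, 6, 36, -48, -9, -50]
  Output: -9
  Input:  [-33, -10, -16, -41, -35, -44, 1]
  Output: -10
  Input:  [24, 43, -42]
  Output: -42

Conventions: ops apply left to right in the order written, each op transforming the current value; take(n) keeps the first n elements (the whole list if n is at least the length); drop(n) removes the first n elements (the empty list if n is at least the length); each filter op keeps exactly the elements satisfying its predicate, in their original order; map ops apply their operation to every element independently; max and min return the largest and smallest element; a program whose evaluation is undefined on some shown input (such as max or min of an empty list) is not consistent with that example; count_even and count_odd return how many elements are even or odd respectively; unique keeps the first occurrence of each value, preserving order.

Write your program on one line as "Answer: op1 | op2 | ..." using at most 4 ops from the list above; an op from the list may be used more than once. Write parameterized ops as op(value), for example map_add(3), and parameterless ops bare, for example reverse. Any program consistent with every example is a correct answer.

filter_lt(-1) | unique | max

Check, running the answer program on each example:
  [-17, 17, -9, 6, 36, -48, -9, -50] -> [-17, -9, -48, -9, -50] -> [-17, -9, -48, -50] -> -9
  [-33, -10, -16, -41, -35, -44, 1] -> [-33, -10, -16, -41, -35, -44] -> [-33, -10, -16, -41, -35, -44] -> -10
  [24, 43, -42] -> [-42] -> [-42] -> -42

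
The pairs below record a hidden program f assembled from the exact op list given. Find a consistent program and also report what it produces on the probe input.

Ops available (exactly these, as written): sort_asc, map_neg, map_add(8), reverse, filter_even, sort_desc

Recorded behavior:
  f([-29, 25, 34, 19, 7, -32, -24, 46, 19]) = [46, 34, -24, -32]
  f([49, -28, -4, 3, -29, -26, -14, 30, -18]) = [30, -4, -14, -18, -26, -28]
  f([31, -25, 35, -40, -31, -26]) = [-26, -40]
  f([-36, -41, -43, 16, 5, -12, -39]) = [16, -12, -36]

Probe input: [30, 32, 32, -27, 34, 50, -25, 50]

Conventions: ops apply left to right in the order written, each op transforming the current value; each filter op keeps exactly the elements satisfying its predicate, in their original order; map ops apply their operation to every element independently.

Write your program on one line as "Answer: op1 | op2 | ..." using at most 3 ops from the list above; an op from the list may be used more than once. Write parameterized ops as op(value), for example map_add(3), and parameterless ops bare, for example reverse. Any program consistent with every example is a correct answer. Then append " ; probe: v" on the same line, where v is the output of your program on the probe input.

filter_even | sort_desc ; probe: [50, 50, 34, 32, 32, 30]

Check, running the answer program on each example:
  [-29, 25, 34, 19, 7, -32, -24, 46, 19] -> [34, -32, -24, 46] -> [46, 34, -24, -32]
  [49, -28, -4, 3, -29, -26, -14, 30, -18] -> [-28, -4, -26, -14, 30, -18] -> [30, -4, -14, -18, -26, -28]
  [31, -25, 35, -40, -31, -26] -> [-40, -26] -> [-26, -40]
  [-36, -41, -43, 16, 5, -12, -39] -> [-36, 16, -12] -> [16, -12, -36]
  probe: [30, 32, 32, -27, 34, 50, -25, 50] -> [30, 32, 32, 34, 50, 50] -> [50, 50, 34, 32, 32, 30]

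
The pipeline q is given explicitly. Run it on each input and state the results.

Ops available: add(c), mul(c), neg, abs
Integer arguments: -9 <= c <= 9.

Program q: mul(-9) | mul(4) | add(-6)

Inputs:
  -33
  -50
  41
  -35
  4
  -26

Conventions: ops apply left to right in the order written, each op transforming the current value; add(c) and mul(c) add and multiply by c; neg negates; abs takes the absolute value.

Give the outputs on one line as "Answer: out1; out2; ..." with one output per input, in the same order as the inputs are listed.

Execution, op by op:
  -33 -> 297 -> 1188 -> 1182
  -50 -> 450 -> 1800 -> 1794
  41 -> -369 -> -1476 -> -1482
  -35 -> 315 -> 1260 -> 1254
  4 -> -36 -> -144 -> -150
  -26 -> 234 -> 936 -> 930

1182; 1794; -1482; 1254; -150; 930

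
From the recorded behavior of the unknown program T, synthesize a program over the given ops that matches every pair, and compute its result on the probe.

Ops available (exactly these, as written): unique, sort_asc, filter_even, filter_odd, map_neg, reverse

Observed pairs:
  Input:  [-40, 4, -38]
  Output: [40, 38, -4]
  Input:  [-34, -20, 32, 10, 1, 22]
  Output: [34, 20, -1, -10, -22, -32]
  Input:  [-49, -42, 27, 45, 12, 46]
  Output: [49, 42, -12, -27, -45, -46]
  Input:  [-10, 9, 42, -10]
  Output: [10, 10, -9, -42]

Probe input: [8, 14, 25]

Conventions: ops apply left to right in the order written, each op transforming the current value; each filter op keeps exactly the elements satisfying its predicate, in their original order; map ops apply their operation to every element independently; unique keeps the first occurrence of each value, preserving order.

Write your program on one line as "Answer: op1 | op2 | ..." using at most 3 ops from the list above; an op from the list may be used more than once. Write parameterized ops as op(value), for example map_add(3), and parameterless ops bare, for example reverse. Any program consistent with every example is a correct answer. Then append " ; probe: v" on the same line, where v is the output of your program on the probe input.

sort_asc | map_neg ; probe: [-8, -14, -25]

Check, running the answer program on each example:
  [-40, 4, -38] -> [-40, -38, 4] -> [40, 38, -4]
  [-34, -20, 32, 10, 1, 22] -> [-34, -20, 1, 10, 22, 32] -> [34, 20, -1, -10, -22, -32]
  [-49, -42, 27, 45, 12, 46] -> [-49, -42, 12, 27, 45, 46] -> [49, 42, -12, -27, -45, -46]
  [-10, 9, 42, -10] -> [-10, -10, 9, 42] -> [10, 10, -9, -42]
  probe: [8, 14, 25] -> [8, 14, 25] -> [-8, -14, -25]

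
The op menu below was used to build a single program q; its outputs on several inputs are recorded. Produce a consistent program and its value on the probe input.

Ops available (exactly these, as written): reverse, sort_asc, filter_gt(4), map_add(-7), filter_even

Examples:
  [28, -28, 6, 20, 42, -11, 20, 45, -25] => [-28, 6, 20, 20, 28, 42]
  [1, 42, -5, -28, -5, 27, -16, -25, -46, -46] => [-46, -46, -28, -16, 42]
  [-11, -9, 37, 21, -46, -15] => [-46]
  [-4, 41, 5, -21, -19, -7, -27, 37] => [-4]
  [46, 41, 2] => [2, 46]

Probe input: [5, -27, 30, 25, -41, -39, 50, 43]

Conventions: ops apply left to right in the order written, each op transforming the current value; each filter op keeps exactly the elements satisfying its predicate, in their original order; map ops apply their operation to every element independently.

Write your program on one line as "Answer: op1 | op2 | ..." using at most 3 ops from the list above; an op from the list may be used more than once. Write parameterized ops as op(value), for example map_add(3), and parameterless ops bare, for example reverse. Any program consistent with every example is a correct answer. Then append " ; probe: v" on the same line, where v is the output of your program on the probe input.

sort_asc | filter_even ; probe: [30, 50]

Check, running the answer program on each example:
  [28, -28, 6, 20, 42, -11, 20, 45, -25] -> [-28, -25, -11, 6, 20, 20, 28, 42, 45] -> [-28, 6, 20, 20, 28, 42]
  [1, 42, -5, -28, -5, 27, -16, -25, -46, -46] -> [-46, -46, -28, -25, -16, -5, -5, 1, 27, 42] -> [-46, -46, -28, -16, 42]
  [-11, -9, 37, 21, -46, -15] -> [-46, -15, -11, -9, 21, 37] -> [-46]
  [-4, 41, 5, -21, -19, -7, -27, 37] -> [-27, -21, -19, -7, -4, 5, 37, 41] -> [-4]
  [46, 41, 2] -> [2, 41, 46] -> [2, 46]
  probe: [5, -27, 30, 25, -41, -39, 50, 43] -> [-41, -39, -27, 5, 25, 30, 43, 50] -> [30, 50]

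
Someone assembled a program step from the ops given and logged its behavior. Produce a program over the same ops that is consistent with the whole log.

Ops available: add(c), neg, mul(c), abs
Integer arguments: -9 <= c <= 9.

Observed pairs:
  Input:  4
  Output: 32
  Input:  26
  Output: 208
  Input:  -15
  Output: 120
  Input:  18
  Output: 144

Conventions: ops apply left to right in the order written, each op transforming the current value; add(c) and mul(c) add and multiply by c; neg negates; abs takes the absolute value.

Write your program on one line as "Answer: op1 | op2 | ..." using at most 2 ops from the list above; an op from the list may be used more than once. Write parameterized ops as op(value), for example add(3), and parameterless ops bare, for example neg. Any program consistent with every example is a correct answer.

mul(-8) | abs

Check, running the answer program on each example:
  4 -> -32 -> 32
  26 -> -208 -> 208
  -15 -> 120 -> 120
  18 -> -144 -> 144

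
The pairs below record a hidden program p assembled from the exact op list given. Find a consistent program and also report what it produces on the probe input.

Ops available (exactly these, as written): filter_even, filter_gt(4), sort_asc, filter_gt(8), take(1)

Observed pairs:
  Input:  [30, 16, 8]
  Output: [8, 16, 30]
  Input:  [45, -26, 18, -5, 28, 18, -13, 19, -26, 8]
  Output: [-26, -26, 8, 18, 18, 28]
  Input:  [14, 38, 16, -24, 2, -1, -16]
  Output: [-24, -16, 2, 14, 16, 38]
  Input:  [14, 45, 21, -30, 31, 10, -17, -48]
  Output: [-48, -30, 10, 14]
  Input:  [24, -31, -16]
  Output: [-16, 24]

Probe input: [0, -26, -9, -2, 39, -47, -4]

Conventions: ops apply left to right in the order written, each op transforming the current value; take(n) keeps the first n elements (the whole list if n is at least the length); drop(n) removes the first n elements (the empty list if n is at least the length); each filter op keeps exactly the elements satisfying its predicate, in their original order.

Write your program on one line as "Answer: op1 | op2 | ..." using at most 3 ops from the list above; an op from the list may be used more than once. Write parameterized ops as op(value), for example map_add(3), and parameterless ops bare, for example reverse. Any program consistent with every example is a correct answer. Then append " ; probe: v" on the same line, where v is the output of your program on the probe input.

filter_even | sort_asc ; probe: [-26, -4, -2, 0]

Check, running the answer program on each example:
  [30, 16, 8] -> [30, 16, 8] -> [8, 16, 30]
  [45, -26, 18, -5, 28, 18, -13, 19, -26, 8] -> [-26, 18, 28, 18, -26, 8] -> [-26, -26, 8, 18, 18, 28]
  [14, 38, 16, -24, 2, -1, -16] -> [14, 38, 16, -24, 2, -16] -> [-24, -16, 2, 14, 16, 38]
  [14, 45, 21, -30, 31, 10, -17, -48] -> [14, -30, 10, -48] -> [-48, -30, 10, 14]
  [24, -31, -16] -> [24, -16] -> [-16, 24]
  probe: [0, -26, -9, -2, 39, -47, -4] -> [0, -26, -2, -4] -> [-26, -4, -2, 0]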